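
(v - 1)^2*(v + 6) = v^3 + 4*v^2 - 11*v + 6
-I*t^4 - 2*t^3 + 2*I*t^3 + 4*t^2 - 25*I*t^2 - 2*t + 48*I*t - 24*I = (t - 1)*(t - 6*I)*(t + 4*I)*(-I*t + I)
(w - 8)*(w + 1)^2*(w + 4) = w^4 - 2*w^3 - 39*w^2 - 68*w - 32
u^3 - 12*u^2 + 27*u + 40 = (u - 8)*(u - 5)*(u + 1)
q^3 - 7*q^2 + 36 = (q - 6)*(q - 3)*(q + 2)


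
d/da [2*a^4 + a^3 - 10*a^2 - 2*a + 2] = 8*a^3 + 3*a^2 - 20*a - 2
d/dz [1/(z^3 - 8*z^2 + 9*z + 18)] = (-3*z^2 + 16*z - 9)/(z^3 - 8*z^2 + 9*z + 18)^2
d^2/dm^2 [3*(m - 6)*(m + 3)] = 6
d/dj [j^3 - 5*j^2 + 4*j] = 3*j^2 - 10*j + 4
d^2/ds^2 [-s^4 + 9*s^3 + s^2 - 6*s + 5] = -12*s^2 + 54*s + 2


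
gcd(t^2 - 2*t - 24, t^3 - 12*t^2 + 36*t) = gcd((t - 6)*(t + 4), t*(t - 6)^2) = t - 6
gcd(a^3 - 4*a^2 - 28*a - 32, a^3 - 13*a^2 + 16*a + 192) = a - 8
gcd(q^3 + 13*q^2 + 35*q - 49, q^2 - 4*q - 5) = 1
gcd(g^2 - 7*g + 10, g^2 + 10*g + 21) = 1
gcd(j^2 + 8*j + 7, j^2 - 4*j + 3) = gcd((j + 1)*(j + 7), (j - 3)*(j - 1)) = 1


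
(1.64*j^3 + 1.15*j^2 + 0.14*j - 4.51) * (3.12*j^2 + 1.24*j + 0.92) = 5.1168*j^5 + 5.6216*j^4 + 3.3716*j^3 - 12.8396*j^2 - 5.4636*j - 4.1492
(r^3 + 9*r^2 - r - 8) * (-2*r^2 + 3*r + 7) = -2*r^5 - 15*r^4 + 36*r^3 + 76*r^2 - 31*r - 56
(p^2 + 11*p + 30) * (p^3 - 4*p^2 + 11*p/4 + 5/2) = p^5 + 7*p^4 - 45*p^3/4 - 349*p^2/4 + 110*p + 75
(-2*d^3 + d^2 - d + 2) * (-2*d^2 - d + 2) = 4*d^5 - 3*d^3 - d^2 - 4*d + 4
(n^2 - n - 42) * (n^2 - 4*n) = n^4 - 5*n^3 - 38*n^2 + 168*n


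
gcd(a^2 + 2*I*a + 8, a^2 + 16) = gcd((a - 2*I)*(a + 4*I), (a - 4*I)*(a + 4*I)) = a + 4*I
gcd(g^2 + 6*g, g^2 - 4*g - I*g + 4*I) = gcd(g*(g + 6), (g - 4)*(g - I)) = 1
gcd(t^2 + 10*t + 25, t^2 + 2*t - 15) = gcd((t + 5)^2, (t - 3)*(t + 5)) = t + 5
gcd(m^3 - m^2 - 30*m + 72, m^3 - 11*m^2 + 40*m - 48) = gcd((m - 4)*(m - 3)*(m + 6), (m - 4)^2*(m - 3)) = m^2 - 7*m + 12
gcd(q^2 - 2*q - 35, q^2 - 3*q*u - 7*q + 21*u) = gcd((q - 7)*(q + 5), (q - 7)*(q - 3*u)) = q - 7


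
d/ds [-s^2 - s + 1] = -2*s - 1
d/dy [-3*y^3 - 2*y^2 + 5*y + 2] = -9*y^2 - 4*y + 5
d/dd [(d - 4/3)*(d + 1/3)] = 2*d - 1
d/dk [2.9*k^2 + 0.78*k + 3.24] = 5.8*k + 0.78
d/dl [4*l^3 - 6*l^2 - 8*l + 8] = 12*l^2 - 12*l - 8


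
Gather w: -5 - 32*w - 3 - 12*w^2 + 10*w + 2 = -12*w^2 - 22*w - 6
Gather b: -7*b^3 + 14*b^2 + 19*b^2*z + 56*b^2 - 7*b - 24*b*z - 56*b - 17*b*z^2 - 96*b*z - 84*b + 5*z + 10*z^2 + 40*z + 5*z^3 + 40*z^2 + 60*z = -7*b^3 + b^2*(19*z + 70) + b*(-17*z^2 - 120*z - 147) + 5*z^3 + 50*z^2 + 105*z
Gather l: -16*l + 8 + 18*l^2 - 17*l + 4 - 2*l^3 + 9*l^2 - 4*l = -2*l^3 + 27*l^2 - 37*l + 12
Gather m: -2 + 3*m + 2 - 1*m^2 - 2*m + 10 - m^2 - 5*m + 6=-2*m^2 - 4*m + 16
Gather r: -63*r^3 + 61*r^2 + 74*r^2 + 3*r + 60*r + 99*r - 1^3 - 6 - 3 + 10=-63*r^3 + 135*r^2 + 162*r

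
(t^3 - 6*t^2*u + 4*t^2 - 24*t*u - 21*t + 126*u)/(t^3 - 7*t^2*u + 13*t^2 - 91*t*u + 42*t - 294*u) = (t^2 - 6*t*u - 3*t + 18*u)/(t^2 - 7*t*u + 6*t - 42*u)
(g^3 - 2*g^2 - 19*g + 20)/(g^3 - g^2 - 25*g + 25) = (g + 4)/(g + 5)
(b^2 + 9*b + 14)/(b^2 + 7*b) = (b + 2)/b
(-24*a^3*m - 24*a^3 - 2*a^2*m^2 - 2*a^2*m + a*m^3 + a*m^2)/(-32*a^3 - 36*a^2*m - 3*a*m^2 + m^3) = a*(6*a*m + 6*a - m^2 - m)/(8*a^2 + 7*a*m - m^2)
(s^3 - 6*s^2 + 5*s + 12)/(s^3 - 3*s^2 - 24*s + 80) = (s^2 - 2*s - 3)/(s^2 + s - 20)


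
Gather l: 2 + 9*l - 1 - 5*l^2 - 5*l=-5*l^2 + 4*l + 1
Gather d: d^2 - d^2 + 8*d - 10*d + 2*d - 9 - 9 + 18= 0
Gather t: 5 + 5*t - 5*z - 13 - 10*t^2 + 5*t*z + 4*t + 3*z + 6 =-10*t^2 + t*(5*z + 9) - 2*z - 2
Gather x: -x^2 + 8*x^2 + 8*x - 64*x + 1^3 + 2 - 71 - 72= 7*x^2 - 56*x - 140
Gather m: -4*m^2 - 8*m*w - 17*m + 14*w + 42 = -4*m^2 + m*(-8*w - 17) + 14*w + 42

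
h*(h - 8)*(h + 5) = h^3 - 3*h^2 - 40*h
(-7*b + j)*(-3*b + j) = 21*b^2 - 10*b*j + j^2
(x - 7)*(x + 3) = x^2 - 4*x - 21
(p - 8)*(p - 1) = p^2 - 9*p + 8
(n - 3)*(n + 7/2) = n^2 + n/2 - 21/2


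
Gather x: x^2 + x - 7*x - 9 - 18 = x^2 - 6*x - 27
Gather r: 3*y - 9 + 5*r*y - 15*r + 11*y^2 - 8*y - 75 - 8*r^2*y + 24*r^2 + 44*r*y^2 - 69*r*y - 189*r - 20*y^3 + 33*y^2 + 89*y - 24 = r^2*(24 - 8*y) + r*(44*y^2 - 64*y - 204) - 20*y^3 + 44*y^2 + 84*y - 108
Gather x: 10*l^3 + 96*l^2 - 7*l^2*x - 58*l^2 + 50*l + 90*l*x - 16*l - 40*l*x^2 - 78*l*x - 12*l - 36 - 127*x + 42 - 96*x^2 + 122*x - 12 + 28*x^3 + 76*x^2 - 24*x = 10*l^3 + 38*l^2 + 22*l + 28*x^3 + x^2*(-40*l - 20) + x*(-7*l^2 + 12*l - 29) - 6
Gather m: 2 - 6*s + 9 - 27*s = 11 - 33*s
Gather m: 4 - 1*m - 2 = 2 - m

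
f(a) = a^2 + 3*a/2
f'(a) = 2*a + 3/2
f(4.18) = 23.74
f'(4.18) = 9.86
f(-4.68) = 14.88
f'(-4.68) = -7.86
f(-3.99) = 9.94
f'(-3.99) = -6.48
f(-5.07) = 18.10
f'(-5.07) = -8.64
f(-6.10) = 28.06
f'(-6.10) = -10.70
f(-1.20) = -0.36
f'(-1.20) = -0.90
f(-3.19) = 5.39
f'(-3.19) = -4.88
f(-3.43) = 6.62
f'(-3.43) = -5.36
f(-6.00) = 27.00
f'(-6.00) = -10.50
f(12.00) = 162.00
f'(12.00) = 25.50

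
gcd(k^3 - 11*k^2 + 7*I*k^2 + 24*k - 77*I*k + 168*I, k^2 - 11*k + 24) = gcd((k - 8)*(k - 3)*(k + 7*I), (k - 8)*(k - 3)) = k^2 - 11*k + 24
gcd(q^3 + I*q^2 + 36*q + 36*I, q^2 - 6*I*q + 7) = q + I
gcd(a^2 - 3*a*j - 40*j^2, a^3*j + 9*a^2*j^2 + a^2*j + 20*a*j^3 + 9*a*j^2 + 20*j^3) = a + 5*j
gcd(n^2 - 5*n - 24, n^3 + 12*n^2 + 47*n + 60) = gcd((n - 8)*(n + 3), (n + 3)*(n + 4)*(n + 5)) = n + 3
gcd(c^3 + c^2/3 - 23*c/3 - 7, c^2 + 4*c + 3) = c + 1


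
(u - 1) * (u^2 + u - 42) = u^3 - 43*u + 42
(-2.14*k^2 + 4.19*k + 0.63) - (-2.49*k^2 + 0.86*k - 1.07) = 0.35*k^2 + 3.33*k + 1.7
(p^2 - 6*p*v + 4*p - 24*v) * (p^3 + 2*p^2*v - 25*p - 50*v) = p^5 - 4*p^4*v + 4*p^4 - 12*p^3*v^2 - 16*p^3*v - 25*p^3 - 48*p^2*v^2 + 100*p^2*v - 100*p^2 + 300*p*v^2 + 400*p*v + 1200*v^2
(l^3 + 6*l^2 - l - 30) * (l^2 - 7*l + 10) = l^5 - l^4 - 33*l^3 + 37*l^2 + 200*l - 300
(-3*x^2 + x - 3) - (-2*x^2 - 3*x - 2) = -x^2 + 4*x - 1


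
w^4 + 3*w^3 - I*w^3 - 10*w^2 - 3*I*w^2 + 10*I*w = w*(w - 2)*(w + 5)*(w - I)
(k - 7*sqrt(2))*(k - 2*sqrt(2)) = k^2 - 9*sqrt(2)*k + 28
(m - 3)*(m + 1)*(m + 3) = m^3 + m^2 - 9*m - 9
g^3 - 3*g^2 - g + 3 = (g - 3)*(g - 1)*(g + 1)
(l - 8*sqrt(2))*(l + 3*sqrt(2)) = l^2 - 5*sqrt(2)*l - 48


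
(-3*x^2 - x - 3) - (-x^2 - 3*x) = -2*x^2 + 2*x - 3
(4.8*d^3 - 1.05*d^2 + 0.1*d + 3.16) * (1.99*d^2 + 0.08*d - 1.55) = 9.552*d^5 - 1.7055*d^4 - 7.325*d^3 + 7.9239*d^2 + 0.0978*d - 4.898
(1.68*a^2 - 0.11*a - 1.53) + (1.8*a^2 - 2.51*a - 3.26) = 3.48*a^2 - 2.62*a - 4.79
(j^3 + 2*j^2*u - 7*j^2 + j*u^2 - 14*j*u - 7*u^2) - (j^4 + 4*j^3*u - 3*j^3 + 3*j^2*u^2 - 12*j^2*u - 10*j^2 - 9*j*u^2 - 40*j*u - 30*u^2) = -j^4 - 4*j^3*u + 4*j^3 - 3*j^2*u^2 + 14*j^2*u + 3*j^2 + 10*j*u^2 + 26*j*u + 23*u^2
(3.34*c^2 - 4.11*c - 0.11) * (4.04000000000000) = 13.4936*c^2 - 16.6044*c - 0.4444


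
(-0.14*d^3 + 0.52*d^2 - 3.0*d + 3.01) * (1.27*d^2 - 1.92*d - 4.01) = -0.1778*d^5 + 0.9292*d^4 - 4.247*d^3 + 7.4975*d^2 + 6.2508*d - 12.0701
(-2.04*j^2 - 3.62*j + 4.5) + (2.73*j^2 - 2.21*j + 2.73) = 0.69*j^2 - 5.83*j + 7.23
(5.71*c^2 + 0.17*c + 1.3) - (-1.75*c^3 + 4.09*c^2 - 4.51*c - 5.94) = 1.75*c^3 + 1.62*c^2 + 4.68*c + 7.24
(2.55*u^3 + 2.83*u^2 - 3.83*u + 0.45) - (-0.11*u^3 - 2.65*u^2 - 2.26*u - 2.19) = 2.66*u^3 + 5.48*u^2 - 1.57*u + 2.64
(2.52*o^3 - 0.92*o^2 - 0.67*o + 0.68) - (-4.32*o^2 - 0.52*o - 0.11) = 2.52*o^3 + 3.4*o^2 - 0.15*o + 0.79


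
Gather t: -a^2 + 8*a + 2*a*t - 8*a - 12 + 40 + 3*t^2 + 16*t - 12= -a^2 + 3*t^2 + t*(2*a + 16) + 16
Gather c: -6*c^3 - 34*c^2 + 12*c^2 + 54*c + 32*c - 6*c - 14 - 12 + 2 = -6*c^3 - 22*c^2 + 80*c - 24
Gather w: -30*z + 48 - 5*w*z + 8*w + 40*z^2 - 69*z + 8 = w*(8 - 5*z) + 40*z^2 - 99*z + 56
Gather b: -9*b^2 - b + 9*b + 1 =-9*b^2 + 8*b + 1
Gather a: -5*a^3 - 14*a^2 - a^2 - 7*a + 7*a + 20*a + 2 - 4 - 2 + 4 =-5*a^3 - 15*a^2 + 20*a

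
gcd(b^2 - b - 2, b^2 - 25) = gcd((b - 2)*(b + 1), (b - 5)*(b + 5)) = 1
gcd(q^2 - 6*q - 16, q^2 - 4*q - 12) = q + 2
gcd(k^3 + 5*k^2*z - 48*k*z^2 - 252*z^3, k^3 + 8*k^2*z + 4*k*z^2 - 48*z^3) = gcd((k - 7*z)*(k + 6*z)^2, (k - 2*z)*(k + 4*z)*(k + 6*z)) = k + 6*z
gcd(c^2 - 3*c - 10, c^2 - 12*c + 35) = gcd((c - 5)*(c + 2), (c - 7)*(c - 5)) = c - 5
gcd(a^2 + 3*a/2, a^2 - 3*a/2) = a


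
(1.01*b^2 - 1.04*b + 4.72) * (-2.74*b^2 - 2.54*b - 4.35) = -2.7674*b^4 + 0.2842*b^3 - 14.6847*b^2 - 7.4648*b - 20.532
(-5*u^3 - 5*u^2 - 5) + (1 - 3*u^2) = -5*u^3 - 8*u^2 - 4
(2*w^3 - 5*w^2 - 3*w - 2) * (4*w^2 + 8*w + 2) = 8*w^5 - 4*w^4 - 48*w^3 - 42*w^2 - 22*w - 4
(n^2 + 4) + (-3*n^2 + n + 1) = -2*n^2 + n + 5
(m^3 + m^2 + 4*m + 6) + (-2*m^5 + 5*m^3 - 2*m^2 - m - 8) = -2*m^5 + 6*m^3 - m^2 + 3*m - 2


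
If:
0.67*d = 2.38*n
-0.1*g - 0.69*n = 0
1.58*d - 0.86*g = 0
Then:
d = 0.00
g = 0.00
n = 0.00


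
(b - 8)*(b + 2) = b^2 - 6*b - 16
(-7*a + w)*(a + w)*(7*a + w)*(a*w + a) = -49*a^4*w - 49*a^4 - 49*a^3*w^2 - 49*a^3*w + a^2*w^3 + a^2*w^2 + a*w^4 + a*w^3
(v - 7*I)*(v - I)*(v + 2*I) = v^3 - 6*I*v^2 + 9*v - 14*I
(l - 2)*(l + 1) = l^2 - l - 2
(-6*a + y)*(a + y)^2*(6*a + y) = -36*a^4 - 72*a^3*y - 35*a^2*y^2 + 2*a*y^3 + y^4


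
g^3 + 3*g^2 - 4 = (g - 1)*(g + 2)^2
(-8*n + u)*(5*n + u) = -40*n^2 - 3*n*u + u^2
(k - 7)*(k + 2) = k^2 - 5*k - 14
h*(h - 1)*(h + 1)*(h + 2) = h^4 + 2*h^3 - h^2 - 2*h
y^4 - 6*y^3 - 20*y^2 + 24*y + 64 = (y - 8)*(y - 2)*(y + 2)^2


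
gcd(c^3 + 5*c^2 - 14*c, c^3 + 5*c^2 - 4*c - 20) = c - 2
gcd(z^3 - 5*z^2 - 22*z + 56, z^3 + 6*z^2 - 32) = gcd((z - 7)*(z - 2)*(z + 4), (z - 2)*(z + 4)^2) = z^2 + 2*z - 8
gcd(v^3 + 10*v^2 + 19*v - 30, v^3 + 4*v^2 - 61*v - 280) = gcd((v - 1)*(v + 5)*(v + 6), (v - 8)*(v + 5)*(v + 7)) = v + 5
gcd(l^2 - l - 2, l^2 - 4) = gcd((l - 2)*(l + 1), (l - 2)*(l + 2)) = l - 2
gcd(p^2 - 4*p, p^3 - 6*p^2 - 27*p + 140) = p - 4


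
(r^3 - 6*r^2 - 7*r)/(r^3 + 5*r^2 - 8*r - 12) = r*(r - 7)/(r^2 + 4*r - 12)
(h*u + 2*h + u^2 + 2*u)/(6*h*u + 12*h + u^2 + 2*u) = (h + u)/(6*h + u)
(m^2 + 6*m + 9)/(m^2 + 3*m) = (m + 3)/m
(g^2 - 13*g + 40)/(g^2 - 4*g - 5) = (g - 8)/(g + 1)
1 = 1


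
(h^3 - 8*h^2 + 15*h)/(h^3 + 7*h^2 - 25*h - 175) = h*(h - 3)/(h^2 + 12*h + 35)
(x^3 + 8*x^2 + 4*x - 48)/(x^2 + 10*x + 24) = x - 2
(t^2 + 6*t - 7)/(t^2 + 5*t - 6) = (t + 7)/(t + 6)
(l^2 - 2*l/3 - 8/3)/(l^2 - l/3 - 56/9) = 3*(-3*l^2 + 2*l + 8)/(-9*l^2 + 3*l + 56)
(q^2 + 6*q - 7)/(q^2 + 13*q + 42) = (q - 1)/(q + 6)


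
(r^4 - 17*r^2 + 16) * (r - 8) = r^5 - 8*r^4 - 17*r^3 + 136*r^2 + 16*r - 128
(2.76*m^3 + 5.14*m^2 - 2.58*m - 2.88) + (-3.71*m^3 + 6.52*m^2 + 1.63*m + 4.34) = -0.95*m^3 + 11.66*m^2 - 0.95*m + 1.46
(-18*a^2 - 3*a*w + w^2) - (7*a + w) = -18*a^2 - 3*a*w - 7*a + w^2 - w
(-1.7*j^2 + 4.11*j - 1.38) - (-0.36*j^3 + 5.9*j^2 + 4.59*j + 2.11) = 0.36*j^3 - 7.6*j^2 - 0.48*j - 3.49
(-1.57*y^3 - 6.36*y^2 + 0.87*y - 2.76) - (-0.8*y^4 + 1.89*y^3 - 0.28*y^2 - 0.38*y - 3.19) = 0.8*y^4 - 3.46*y^3 - 6.08*y^2 + 1.25*y + 0.43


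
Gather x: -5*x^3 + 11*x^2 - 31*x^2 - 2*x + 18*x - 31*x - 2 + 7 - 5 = -5*x^3 - 20*x^2 - 15*x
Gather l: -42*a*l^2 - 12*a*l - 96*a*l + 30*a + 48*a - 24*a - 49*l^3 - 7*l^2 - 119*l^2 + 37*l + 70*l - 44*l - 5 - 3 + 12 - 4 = 54*a - 49*l^3 + l^2*(-42*a - 126) + l*(63 - 108*a)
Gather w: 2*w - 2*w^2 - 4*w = -2*w^2 - 2*w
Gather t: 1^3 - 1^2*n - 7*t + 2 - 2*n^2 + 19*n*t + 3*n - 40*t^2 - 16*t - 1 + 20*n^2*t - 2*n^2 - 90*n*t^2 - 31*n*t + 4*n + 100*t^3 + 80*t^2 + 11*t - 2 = -4*n^2 + 6*n + 100*t^3 + t^2*(40 - 90*n) + t*(20*n^2 - 12*n - 12)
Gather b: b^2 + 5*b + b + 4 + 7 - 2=b^2 + 6*b + 9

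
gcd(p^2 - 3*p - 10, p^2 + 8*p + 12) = p + 2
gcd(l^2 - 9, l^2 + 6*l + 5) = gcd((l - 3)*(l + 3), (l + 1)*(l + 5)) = 1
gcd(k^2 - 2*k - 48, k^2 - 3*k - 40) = k - 8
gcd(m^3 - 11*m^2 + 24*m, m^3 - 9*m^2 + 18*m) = m^2 - 3*m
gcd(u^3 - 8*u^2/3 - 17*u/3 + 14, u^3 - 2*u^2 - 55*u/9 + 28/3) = u^2 - 2*u/3 - 7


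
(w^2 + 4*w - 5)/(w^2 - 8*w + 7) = (w + 5)/(w - 7)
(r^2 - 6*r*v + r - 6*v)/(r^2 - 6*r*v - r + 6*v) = (r + 1)/(r - 1)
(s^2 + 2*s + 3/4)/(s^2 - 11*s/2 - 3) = (s + 3/2)/(s - 6)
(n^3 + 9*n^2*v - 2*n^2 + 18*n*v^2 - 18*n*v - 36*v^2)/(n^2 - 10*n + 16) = (n^2 + 9*n*v + 18*v^2)/(n - 8)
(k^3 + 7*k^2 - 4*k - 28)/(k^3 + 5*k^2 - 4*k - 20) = (k + 7)/(k + 5)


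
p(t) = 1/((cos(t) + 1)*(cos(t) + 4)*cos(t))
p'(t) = sin(t)/((cos(t) + 1)*(cos(t) + 4)*cos(t)^2) + sin(t)/((cos(t) + 1)*(cos(t) + 4)^2*cos(t)) + sin(t)/((cos(t) + 1)^2*(cos(t) + 4)*cos(t))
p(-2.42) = -1.64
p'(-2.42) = 3.25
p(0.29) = 0.11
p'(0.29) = 0.05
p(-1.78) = -1.60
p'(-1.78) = -5.16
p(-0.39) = 0.11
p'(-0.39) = -0.08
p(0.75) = 0.17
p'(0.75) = 0.25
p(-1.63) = -4.56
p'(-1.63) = -70.91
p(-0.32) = 0.11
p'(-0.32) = -0.06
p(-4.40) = -1.27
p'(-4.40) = 1.86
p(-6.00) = 0.11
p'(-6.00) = 0.05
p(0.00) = 0.10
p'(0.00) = 0.00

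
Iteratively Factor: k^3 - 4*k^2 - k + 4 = (k - 1)*(k^2 - 3*k - 4) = (k - 1)*(k + 1)*(k - 4)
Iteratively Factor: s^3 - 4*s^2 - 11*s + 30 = (s - 5)*(s^2 + s - 6) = (s - 5)*(s - 2)*(s + 3)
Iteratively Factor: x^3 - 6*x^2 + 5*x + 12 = (x + 1)*(x^2 - 7*x + 12) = (x - 4)*(x + 1)*(x - 3)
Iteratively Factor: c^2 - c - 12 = (c + 3)*(c - 4)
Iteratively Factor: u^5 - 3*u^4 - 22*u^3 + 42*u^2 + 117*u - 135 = (u - 5)*(u^4 + 2*u^3 - 12*u^2 - 18*u + 27) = (u - 5)*(u - 3)*(u^3 + 5*u^2 + 3*u - 9) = (u - 5)*(u - 3)*(u + 3)*(u^2 + 2*u - 3) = (u - 5)*(u - 3)*(u + 3)^2*(u - 1)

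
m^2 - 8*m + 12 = (m - 6)*(m - 2)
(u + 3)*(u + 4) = u^2 + 7*u + 12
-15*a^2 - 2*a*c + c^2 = (-5*a + c)*(3*a + c)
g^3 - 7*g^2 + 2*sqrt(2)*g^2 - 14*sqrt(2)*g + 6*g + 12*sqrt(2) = (g - 6)*(g - 1)*(g + 2*sqrt(2))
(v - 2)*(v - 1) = v^2 - 3*v + 2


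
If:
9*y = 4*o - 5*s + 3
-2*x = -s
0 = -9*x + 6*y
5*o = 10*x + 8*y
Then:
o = 132/59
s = 60/59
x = 30/59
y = 45/59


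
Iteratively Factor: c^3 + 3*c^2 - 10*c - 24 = (c - 3)*(c^2 + 6*c + 8) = (c - 3)*(c + 2)*(c + 4)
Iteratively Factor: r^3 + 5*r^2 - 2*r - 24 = (r + 4)*(r^2 + r - 6) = (r + 3)*(r + 4)*(r - 2)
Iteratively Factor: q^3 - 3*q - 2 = (q + 1)*(q^2 - q - 2) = (q - 2)*(q + 1)*(q + 1)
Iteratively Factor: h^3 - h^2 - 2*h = (h - 2)*(h^2 + h) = (h - 2)*(h + 1)*(h)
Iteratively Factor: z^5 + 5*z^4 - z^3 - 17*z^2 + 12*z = (z)*(z^4 + 5*z^3 - z^2 - 17*z + 12) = z*(z - 1)*(z^3 + 6*z^2 + 5*z - 12) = z*(z - 1)*(z + 4)*(z^2 + 2*z - 3) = z*(z - 1)*(z + 3)*(z + 4)*(z - 1)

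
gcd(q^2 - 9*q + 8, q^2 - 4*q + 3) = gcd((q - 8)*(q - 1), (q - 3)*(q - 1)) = q - 1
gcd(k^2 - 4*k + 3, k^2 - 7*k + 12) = k - 3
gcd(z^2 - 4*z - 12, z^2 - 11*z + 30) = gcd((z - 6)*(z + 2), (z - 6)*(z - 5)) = z - 6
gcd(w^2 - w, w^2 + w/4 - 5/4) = w - 1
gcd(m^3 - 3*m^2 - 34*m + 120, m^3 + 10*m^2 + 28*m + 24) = m + 6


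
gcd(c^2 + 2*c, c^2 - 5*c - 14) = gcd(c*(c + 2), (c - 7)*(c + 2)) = c + 2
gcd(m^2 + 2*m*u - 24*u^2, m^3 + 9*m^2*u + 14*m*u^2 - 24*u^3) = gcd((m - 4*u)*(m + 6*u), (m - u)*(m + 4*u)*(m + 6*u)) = m + 6*u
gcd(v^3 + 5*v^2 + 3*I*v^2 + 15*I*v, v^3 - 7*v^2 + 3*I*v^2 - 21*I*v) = v^2 + 3*I*v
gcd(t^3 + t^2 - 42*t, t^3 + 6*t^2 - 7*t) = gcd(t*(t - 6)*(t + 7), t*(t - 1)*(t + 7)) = t^2 + 7*t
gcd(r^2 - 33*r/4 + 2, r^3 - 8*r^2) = r - 8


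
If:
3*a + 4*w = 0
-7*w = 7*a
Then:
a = 0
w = 0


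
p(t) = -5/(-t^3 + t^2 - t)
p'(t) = -5*(3*t^2 - 2*t + 1)/(-t^3 + t^2 - t)^2 = 5*(-3*t^2 + 2*t - 1)/(t^2*(t^2 - t + 1)^2)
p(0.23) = 26.42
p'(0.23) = -97.52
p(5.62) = 0.03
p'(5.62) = -0.02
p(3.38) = 0.16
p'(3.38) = -0.15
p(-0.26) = -14.49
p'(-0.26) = -72.30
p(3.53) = 0.14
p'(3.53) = -0.13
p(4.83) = 0.05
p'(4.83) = -0.03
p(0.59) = 11.18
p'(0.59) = -21.60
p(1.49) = 1.94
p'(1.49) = -3.52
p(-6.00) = -0.02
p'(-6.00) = -0.00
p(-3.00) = -0.13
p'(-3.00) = -0.11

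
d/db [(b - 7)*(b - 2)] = 2*b - 9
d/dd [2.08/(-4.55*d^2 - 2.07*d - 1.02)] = (18.928*d + 4.3056)/(4.55*d^2 + 2.07*d + 1.02)^2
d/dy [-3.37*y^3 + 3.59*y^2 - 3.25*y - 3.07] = -10.11*y^2 + 7.18*y - 3.25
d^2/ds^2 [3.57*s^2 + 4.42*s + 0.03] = 7.14000000000000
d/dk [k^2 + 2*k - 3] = 2*k + 2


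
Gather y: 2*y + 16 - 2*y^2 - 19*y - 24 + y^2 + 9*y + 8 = -y^2 - 8*y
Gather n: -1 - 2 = -3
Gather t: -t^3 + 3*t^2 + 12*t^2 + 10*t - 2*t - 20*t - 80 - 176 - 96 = -t^3 + 15*t^2 - 12*t - 352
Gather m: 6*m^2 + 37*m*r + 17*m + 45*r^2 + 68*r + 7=6*m^2 + m*(37*r + 17) + 45*r^2 + 68*r + 7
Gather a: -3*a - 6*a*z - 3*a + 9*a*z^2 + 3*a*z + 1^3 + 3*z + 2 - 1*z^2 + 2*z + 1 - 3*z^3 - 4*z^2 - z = a*(9*z^2 - 3*z - 6) - 3*z^3 - 5*z^2 + 4*z + 4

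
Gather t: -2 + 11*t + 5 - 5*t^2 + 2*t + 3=-5*t^2 + 13*t + 6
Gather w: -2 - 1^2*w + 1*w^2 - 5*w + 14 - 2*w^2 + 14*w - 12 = -w^2 + 8*w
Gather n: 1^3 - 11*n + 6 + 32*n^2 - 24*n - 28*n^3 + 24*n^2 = -28*n^3 + 56*n^2 - 35*n + 7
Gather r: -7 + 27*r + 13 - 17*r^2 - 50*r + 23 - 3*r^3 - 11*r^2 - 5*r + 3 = -3*r^3 - 28*r^2 - 28*r + 32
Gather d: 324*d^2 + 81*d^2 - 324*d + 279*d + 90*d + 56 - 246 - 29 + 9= 405*d^2 + 45*d - 210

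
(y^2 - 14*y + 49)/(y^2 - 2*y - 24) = (-y^2 + 14*y - 49)/(-y^2 + 2*y + 24)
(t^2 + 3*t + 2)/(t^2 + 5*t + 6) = (t + 1)/(t + 3)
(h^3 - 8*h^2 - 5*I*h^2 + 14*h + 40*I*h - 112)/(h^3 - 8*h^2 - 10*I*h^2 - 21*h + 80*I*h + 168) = (h + 2*I)/(h - 3*I)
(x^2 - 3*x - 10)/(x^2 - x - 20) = (x + 2)/(x + 4)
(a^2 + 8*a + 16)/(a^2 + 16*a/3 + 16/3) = 3*(a + 4)/(3*a + 4)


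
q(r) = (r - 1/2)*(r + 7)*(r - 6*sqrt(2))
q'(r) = (r - 1/2)*(r + 7) + (r - 1/2)*(r - 6*sqrt(2)) + (r + 7)*(r - 6*sqrt(2))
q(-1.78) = 122.17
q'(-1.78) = -42.08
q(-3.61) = 168.52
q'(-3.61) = -5.22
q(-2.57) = 150.35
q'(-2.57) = -28.64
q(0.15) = 20.86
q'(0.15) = -59.18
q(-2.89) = 158.49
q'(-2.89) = -22.12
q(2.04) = -89.73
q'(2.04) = -54.27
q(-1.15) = 93.00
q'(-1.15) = -50.12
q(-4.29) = 165.83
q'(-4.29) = 13.59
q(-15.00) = -2912.17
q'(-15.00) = 675.90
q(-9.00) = -332.22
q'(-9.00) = 220.08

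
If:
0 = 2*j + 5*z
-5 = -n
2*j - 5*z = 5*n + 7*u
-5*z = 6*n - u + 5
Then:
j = 15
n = 5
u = 5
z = -6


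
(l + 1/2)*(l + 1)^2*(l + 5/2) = l^4 + 5*l^3 + 33*l^2/4 + 11*l/2 + 5/4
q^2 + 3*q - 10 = (q - 2)*(q + 5)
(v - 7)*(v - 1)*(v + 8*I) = v^3 - 8*v^2 + 8*I*v^2 + 7*v - 64*I*v + 56*I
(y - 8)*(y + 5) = y^2 - 3*y - 40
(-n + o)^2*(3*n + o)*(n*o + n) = 3*n^4*o + 3*n^4 - 5*n^3*o^2 - 5*n^3*o + n^2*o^3 + n^2*o^2 + n*o^4 + n*o^3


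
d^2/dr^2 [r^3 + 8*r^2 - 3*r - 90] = 6*r + 16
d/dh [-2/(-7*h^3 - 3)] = -42*h^2/(7*h^3 + 3)^2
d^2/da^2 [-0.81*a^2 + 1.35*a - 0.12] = -1.62000000000000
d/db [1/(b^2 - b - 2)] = (1 - 2*b)/(-b^2 + b + 2)^2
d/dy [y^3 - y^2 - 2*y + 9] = 3*y^2 - 2*y - 2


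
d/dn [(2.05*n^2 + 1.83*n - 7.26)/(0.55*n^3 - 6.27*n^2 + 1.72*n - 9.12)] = (-1.1275*n^4 - 2.013*n^3 + 26.9791*n^2 - 128.4324*n - 4.2024)/(0.3025*n^6 - 6.897*n^5 + 41.2049*n^4 - 31.6008*n^3 + 117.3232*n^2 - 31.3728*n + 83.1744)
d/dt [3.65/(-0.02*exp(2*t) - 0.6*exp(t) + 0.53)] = (0.146*exp(t) + 2.19)*exp(t)/(0.02*exp(2*t) + 0.6*exp(t) - 0.53)^2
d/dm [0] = 0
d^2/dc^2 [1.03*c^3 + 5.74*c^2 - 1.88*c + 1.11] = 6.18*c + 11.48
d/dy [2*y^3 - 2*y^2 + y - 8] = 6*y^2 - 4*y + 1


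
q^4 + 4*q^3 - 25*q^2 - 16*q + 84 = (q - 3)*(q - 2)*(q + 2)*(q + 7)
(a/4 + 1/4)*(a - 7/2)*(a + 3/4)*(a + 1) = a^4/4 - 3*a^3/16 - 57*a^2/32 - 2*a - 21/32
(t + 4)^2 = t^2 + 8*t + 16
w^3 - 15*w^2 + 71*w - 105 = (w - 7)*(w - 5)*(w - 3)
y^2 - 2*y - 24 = (y - 6)*(y + 4)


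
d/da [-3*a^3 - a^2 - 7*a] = -9*a^2 - 2*a - 7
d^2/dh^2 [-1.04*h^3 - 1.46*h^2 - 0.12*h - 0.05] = -6.24*h - 2.92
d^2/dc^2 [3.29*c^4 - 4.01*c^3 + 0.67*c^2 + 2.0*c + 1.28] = 39.48*c^2 - 24.06*c + 1.34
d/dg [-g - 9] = -1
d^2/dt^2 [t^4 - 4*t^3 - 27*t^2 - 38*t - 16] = 12*t^2 - 24*t - 54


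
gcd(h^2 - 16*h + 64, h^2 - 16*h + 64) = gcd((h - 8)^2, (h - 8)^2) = h^2 - 16*h + 64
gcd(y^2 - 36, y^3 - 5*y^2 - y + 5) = 1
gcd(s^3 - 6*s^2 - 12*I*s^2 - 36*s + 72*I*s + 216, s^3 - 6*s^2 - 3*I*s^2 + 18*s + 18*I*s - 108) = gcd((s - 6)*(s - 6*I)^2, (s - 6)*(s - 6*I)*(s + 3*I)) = s^2 + s*(-6 - 6*I) + 36*I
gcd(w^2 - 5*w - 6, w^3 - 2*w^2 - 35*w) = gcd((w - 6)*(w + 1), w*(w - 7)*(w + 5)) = 1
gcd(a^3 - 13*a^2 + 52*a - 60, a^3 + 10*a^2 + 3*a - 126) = 1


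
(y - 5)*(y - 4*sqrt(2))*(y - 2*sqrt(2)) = y^3 - 6*sqrt(2)*y^2 - 5*y^2 + 16*y + 30*sqrt(2)*y - 80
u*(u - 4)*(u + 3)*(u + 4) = u^4 + 3*u^3 - 16*u^2 - 48*u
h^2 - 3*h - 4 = (h - 4)*(h + 1)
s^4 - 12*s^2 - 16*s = s*(s - 4)*(s + 2)^2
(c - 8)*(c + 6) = c^2 - 2*c - 48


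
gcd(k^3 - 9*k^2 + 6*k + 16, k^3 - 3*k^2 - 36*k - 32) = k^2 - 7*k - 8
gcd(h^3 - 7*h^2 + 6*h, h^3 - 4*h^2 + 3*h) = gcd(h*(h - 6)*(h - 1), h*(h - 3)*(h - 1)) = h^2 - h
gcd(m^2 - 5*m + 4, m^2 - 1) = m - 1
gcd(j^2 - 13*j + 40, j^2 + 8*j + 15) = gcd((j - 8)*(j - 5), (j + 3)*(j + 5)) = 1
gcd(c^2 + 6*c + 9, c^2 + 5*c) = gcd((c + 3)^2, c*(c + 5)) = 1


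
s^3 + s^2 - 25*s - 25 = (s - 5)*(s + 1)*(s + 5)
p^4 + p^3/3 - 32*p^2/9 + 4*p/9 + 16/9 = (p - 4/3)*(p - 1)*(p + 2/3)*(p + 2)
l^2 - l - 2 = (l - 2)*(l + 1)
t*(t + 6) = t^2 + 6*t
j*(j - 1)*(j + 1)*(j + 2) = j^4 + 2*j^3 - j^2 - 2*j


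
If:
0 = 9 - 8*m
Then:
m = 9/8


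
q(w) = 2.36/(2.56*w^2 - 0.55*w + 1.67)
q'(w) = 2.36*(0.55 - 5.12*w)/(2.56*w^2 - 0.55*w + 1.67)^2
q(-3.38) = 0.07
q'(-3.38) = 0.04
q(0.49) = 1.17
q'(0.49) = -1.14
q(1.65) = 0.31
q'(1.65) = -0.31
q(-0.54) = 0.87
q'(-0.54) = 1.06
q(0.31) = 1.35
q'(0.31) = -0.80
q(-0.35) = 1.08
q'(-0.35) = 1.17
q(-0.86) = 0.58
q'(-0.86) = 0.72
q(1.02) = 0.63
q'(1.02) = -0.77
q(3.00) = 0.10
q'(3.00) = -0.07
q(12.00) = 0.01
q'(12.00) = -0.00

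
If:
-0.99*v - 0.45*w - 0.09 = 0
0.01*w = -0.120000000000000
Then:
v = 5.36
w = -12.00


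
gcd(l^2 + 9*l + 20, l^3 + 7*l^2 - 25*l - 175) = l + 5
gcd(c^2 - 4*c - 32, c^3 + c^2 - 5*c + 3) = 1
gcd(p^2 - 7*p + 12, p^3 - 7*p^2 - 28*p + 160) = p - 4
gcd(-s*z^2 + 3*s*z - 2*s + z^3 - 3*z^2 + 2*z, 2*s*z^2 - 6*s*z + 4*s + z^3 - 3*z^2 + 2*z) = z^2 - 3*z + 2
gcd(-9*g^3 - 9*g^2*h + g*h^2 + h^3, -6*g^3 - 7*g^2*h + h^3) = 3*g^2 + 2*g*h - h^2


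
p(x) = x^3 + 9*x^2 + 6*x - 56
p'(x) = 3*x^2 + 18*x + 6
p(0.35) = -52.75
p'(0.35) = 12.67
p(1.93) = -3.71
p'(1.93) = 51.91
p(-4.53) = 8.55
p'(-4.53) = -13.98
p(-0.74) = -55.92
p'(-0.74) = -5.68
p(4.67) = 270.15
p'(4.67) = 155.49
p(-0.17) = -56.76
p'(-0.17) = 3.03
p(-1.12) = -52.84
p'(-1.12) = -10.40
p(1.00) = -40.00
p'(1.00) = 27.00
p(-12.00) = -560.00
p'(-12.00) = 222.00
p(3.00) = 70.00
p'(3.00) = 87.00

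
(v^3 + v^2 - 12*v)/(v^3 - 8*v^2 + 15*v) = (v + 4)/(v - 5)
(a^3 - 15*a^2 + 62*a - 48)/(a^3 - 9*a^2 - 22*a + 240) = (a - 1)/(a + 5)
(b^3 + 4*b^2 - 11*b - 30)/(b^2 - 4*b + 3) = (b^2 + 7*b + 10)/(b - 1)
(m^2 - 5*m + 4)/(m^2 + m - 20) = (m - 1)/(m + 5)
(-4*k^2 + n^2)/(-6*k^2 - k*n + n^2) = (2*k - n)/(3*k - n)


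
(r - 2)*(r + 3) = r^2 + r - 6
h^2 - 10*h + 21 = (h - 7)*(h - 3)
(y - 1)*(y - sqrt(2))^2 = y^3 - 2*sqrt(2)*y^2 - y^2 + 2*y + 2*sqrt(2)*y - 2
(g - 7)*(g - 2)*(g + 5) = g^3 - 4*g^2 - 31*g + 70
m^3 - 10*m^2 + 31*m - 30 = (m - 5)*(m - 3)*(m - 2)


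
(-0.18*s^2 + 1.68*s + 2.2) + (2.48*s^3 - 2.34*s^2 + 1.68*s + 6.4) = 2.48*s^3 - 2.52*s^2 + 3.36*s + 8.6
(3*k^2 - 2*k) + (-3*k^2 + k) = -k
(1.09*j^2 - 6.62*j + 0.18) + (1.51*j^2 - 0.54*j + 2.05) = 2.6*j^2 - 7.16*j + 2.23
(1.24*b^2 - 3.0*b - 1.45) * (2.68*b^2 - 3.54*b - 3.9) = 3.3232*b^4 - 12.4296*b^3 + 1.898*b^2 + 16.833*b + 5.655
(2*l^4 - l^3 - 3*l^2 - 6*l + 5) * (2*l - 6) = 4*l^5 - 14*l^4 + 6*l^2 + 46*l - 30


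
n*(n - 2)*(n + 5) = n^3 + 3*n^2 - 10*n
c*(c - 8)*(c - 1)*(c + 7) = c^4 - 2*c^3 - 55*c^2 + 56*c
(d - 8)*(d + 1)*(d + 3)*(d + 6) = d^4 + 2*d^3 - 53*d^2 - 198*d - 144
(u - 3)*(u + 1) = u^2 - 2*u - 3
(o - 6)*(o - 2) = o^2 - 8*o + 12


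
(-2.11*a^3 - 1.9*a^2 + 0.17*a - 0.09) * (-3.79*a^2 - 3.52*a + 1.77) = 7.9969*a^5 + 14.6282*a^4 + 2.309*a^3 - 3.6203*a^2 + 0.6177*a - 0.1593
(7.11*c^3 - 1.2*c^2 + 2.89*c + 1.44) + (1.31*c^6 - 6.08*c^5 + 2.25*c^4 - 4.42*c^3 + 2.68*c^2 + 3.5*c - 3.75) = 1.31*c^6 - 6.08*c^5 + 2.25*c^4 + 2.69*c^3 + 1.48*c^2 + 6.39*c - 2.31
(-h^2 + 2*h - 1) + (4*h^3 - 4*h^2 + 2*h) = 4*h^3 - 5*h^2 + 4*h - 1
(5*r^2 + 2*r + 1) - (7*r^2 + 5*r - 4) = -2*r^2 - 3*r + 5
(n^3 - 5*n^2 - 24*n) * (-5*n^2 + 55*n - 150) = -5*n^5 + 80*n^4 - 305*n^3 - 570*n^2 + 3600*n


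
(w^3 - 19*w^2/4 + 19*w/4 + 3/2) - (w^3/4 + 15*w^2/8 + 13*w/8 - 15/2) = 3*w^3/4 - 53*w^2/8 + 25*w/8 + 9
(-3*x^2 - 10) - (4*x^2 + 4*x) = -7*x^2 - 4*x - 10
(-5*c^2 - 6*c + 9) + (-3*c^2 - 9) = -8*c^2 - 6*c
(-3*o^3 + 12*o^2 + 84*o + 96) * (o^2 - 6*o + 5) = -3*o^5 + 30*o^4 - 3*o^3 - 348*o^2 - 156*o + 480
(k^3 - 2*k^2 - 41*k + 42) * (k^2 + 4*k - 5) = k^5 + 2*k^4 - 54*k^3 - 112*k^2 + 373*k - 210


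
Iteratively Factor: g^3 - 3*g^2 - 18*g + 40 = (g + 4)*(g^2 - 7*g + 10) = (g - 5)*(g + 4)*(g - 2)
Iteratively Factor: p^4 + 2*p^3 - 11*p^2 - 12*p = (p - 3)*(p^3 + 5*p^2 + 4*p) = p*(p - 3)*(p^2 + 5*p + 4) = p*(p - 3)*(p + 4)*(p + 1)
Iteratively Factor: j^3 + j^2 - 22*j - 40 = (j - 5)*(j^2 + 6*j + 8) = (j - 5)*(j + 2)*(j + 4)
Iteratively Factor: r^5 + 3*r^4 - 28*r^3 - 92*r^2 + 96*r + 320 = (r - 2)*(r^4 + 5*r^3 - 18*r^2 - 128*r - 160) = (r - 5)*(r - 2)*(r^3 + 10*r^2 + 32*r + 32) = (r - 5)*(r - 2)*(r + 4)*(r^2 + 6*r + 8) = (r - 5)*(r - 2)*(r + 4)^2*(r + 2)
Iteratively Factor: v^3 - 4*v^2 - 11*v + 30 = (v - 2)*(v^2 - 2*v - 15) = (v - 2)*(v + 3)*(v - 5)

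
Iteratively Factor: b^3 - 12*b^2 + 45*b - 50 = (b - 2)*(b^2 - 10*b + 25) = (b - 5)*(b - 2)*(b - 5)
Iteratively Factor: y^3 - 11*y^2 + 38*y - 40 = (y - 5)*(y^2 - 6*y + 8) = (y - 5)*(y - 4)*(y - 2)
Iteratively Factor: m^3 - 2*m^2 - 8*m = (m)*(m^2 - 2*m - 8) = m*(m - 4)*(m + 2)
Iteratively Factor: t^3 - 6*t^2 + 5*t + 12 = (t + 1)*(t^2 - 7*t + 12) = (t - 3)*(t + 1)*(t - 4)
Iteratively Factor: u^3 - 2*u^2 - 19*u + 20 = (u + 4)*(u^2 - 6*u + 5) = (u - 1)*(u + 4)*(u - 5)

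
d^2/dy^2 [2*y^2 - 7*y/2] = 4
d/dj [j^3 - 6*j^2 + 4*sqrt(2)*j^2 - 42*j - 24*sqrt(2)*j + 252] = 3*j^2 - 12*j + 8*sqrt(2)*j - 42 - 24*sqrt(2)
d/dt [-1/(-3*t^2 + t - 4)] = (1 - 6*t)/(3*t^2 - t + 4)^2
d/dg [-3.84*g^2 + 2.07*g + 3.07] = 2.07 - 7.68*g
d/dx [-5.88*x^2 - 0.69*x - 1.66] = -11.76*x - 0.69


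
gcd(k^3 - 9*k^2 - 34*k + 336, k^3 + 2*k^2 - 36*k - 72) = k + 6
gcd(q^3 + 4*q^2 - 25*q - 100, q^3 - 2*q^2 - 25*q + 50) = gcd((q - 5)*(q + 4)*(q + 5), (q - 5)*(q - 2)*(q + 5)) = q^2 - 25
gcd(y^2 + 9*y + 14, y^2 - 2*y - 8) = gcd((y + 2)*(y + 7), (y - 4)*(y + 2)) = y + 2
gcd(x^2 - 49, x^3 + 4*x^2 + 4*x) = 1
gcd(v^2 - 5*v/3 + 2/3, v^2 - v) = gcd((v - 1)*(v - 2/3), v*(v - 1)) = v - 1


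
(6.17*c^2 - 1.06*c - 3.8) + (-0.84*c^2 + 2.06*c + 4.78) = 5.33*c^2 + 1.0*c + 0.98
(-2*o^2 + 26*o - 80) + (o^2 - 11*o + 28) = -o^2 + 15*o - 52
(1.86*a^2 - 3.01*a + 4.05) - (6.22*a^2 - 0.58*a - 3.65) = -4.36*a^2 - 2.43*a + 7.7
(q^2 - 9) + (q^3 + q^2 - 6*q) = q^3 + 2*q^2 - 6*q - 9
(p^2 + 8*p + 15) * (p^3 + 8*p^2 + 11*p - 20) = p^5 + 16*p^4 + 90*p^3 + 188*p^2 + 5*p - 300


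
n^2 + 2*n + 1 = (n + 1)^2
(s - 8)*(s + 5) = s^2 - 3*s - 40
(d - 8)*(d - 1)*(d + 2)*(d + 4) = d^4 - 3*d^3 - 38*d^2 - 24*d + 64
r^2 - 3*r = r*(r - 3)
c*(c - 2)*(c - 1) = c^3 - 3*c^2 + 2*c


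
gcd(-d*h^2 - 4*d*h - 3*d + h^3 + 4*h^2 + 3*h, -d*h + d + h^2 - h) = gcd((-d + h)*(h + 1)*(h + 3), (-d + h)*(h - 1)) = d - h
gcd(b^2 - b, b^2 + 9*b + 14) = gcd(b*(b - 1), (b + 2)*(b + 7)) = 1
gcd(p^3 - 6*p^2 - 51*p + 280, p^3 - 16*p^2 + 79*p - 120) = p^2 - 13*p + 40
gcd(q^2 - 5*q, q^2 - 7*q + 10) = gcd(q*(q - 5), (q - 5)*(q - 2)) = q - 5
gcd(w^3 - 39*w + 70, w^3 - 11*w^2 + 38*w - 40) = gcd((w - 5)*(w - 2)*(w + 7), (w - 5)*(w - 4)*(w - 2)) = w^2 - 7*w + 10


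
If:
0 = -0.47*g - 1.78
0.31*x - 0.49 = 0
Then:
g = -3.79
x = 1.58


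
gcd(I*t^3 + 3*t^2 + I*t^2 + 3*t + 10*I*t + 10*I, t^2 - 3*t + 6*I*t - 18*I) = 1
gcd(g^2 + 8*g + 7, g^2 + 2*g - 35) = g + 7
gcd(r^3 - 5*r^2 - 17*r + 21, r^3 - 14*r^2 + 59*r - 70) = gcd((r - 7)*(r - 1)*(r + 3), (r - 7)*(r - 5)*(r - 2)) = r - 7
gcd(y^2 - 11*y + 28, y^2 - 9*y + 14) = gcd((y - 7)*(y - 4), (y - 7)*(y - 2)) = y - 7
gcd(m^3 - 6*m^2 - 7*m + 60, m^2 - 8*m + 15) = m - 5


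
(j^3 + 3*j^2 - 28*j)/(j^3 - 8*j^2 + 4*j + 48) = j*(j + 7)/(j^2 - 4*j - 12)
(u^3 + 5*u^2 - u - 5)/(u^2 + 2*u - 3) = (u^2 + 6*u + 5)/(u + 3)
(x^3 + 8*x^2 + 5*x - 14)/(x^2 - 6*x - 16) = (x^2 + 6*x - 7)/(x - 8)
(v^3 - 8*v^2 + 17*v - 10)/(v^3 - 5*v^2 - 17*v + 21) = (v^2 - 7*v + 10)/(v^2 - 4*v - 21)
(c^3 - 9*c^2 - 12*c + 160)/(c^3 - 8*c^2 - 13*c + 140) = (c - 8)/(c - 7)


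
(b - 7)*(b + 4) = b^2 - 3*b - 28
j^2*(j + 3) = j^3 + 3*j^2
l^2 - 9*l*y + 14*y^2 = (l - 7*y)*(l - 2*y)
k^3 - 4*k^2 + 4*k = k*(k - 2)^2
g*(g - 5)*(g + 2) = g^3 - 3*g^2 - 10*g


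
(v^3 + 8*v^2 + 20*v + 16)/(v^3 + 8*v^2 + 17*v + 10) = (v^2 + 6*v + 8)/(v^2 + 6*v + 5)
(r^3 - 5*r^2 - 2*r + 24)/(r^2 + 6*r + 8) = (r^2 - 7*r + 12)/(r + 4)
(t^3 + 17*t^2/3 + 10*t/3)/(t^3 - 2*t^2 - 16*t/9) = 3*(t + 5)/(3*t - 8)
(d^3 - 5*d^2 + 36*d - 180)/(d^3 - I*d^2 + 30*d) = (d^2 + d*(-5 + 6*I) - 30*I)/(d*(d + 5*I))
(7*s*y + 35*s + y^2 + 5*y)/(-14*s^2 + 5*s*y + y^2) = (y + 5)/(-2*s + y)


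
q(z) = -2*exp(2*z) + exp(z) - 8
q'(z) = -4*exp(2*z) + exp(z)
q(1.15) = -24.79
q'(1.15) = -36.74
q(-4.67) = -7.99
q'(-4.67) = 0.01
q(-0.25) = -8.43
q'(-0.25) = -1.65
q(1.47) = -41.48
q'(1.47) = -71.31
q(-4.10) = -7.98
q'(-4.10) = 0.02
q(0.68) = -13.82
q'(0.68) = -13.61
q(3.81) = -4039.97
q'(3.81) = -8109.10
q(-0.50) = -8.13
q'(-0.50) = -0.86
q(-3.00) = -7.96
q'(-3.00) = 0.04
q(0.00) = -9.00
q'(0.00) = -3.00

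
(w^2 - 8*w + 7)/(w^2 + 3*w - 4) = (w - 7)/(w + 4)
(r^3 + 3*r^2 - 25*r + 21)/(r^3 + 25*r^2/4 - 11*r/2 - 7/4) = 4*(r - 3)/(4*r + 1)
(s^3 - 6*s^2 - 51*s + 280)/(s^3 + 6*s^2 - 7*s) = (s^2 - 13*s + 40)/(s*(s - 1))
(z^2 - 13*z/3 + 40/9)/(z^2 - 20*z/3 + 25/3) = (z - 8/3)/(z - 5)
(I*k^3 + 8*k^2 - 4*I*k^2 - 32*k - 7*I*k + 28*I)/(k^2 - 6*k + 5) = (I*k^3 + 4*k^2*(2 - I) - k*(32 + 7*I) + 28*I)/(k^2 - 6*k + 5)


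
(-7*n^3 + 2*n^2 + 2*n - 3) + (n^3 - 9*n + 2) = -6*n^3 + 2*n^2 - 7*n - 1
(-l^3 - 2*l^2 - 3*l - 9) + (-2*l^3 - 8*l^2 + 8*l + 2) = -3*l^3 - 10*l^2 + 5*l - 7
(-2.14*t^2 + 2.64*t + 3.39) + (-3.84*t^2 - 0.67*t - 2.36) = -5.98*t^2 + 1.97*t + 1.03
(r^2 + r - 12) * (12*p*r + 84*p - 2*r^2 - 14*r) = 12*p*r^3 + 96*p*r^2 - 60*p*r - 1008*p - 2*r^4 - 16*r^3 + 10*r^2 + 168*r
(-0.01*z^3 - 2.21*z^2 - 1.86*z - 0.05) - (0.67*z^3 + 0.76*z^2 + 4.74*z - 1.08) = -0.68*z^3 - 2.97*z^2 - 6.6*z + 1.03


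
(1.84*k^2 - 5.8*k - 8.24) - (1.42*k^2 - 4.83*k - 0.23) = 0.42*k^2 - 0.97*k - 8.01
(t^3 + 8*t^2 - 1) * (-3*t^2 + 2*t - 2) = -3*t^5 - 22*t^4 + 14*t^3 - 13*t^2 - 2*t + 2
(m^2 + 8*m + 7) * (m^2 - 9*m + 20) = m^4 - m^3 - 45*m^2 + 97*m + 140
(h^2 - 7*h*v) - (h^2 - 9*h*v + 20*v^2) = 2*h*v - 20*v^2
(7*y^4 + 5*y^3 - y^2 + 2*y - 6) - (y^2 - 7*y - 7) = 7*y^4 + 5*y^3 - 2*y^2 + 9*y + 1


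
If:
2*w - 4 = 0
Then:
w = 2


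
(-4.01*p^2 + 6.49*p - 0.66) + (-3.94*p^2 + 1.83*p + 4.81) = -7.95*p^2 + 8.32*p + 4.15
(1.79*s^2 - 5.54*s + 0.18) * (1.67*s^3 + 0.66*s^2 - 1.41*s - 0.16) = 2.9893*s^5 - 8.0704*s^4 - 5.8797*s^3 + 7.6438*s^2 + 0.6326*s - 0.0288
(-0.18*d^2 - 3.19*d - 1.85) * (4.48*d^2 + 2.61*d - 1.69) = -0.8064*d^4 - 14.761*d^3 - 16.3097*d^2 + 0.5626*d + 3.1265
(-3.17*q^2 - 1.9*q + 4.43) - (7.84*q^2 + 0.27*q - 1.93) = -11.01*q^2 - 2.17*q + 6.36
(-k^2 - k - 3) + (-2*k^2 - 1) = -3*k^2 - k - 4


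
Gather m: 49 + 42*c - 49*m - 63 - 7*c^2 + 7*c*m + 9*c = -7*c^2 + 51*c + m*(7*c - 49) - 14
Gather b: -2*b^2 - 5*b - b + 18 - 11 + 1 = -2*b^2 - 6*b + 8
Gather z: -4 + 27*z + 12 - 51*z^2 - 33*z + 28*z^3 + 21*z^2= 28*z^3 - 30*z^2 - 6*z + 8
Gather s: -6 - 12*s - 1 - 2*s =-14*s - 7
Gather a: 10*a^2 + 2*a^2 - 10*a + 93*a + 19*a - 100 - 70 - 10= 12*a^2 + 102*a - 180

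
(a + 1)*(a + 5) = a^2 + 6*a + 5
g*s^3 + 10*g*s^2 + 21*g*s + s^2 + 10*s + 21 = (s + 3)*(s + 7)*(g*s + 1)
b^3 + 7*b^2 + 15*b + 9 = (b + 1)*(b + 3)^2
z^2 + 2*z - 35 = (z - 5)*(z + 7)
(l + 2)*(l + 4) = l^2 + 6*l + 8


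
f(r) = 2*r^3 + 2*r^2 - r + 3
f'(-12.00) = 815.00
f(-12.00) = -3153.00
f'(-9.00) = 449.00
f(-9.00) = -1284.00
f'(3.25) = 75.38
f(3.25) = 89.53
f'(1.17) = 11.89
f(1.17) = 7.77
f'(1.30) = 14.34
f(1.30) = 9.47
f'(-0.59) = -1.27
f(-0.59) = 3.88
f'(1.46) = 17.63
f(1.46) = 12.03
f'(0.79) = 5.90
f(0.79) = 4.44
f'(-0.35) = -1.66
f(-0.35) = 3.51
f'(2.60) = 49.96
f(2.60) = 49.07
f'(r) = 6*r^2 + 4*r - 1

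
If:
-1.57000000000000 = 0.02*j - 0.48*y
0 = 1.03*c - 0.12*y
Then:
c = 0.116504854368932*y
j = 24.0*y - 78.5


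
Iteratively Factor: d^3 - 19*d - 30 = (d - 5)*(d^2 + 5*d + 6) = (d - 5)*(d + 3)*(d + 2)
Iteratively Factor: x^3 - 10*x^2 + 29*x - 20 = (x - 4)*(x^2 - 6*x + 5) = (x - 4)*(x - 1)*(x - 5)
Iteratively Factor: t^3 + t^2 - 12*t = (t - 3)*(t^2 + 4*t) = t*(t - 3)*(t + 4)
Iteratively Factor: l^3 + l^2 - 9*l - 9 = (l + 1)*(l^2 - 9) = (l + 1)*(l + 3)*(l - 3)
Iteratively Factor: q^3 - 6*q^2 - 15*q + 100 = (q + 4)*(q^2 - 10*q + 25) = (q - 5)*(q + 4)*(q - 5)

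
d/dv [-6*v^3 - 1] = -18*v^2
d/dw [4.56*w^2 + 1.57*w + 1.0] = 9.12*w + 1.57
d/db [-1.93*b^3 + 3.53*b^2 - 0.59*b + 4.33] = -5.79*b^2 + 7.06*b - 0.59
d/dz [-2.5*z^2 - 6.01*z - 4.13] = -5.0*z - 6.01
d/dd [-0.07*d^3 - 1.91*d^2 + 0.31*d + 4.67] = -0.21*d^2 - 3.82*d + 0.31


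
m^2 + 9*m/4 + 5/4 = (m + 1)*(m + 5/4)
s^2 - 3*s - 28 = (s - 7)*(s + 4)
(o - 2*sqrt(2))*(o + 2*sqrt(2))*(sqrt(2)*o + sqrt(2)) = sqrt(2)*o^3 + sqrt(2)*o^2 - 8*sqrt(2)*o - 8*sqrt(2)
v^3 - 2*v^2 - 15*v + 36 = (v - 3)^2*(v + 4)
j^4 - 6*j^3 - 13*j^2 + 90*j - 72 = (j - 6)*(j - 3)*(j - 1)*(j + 4)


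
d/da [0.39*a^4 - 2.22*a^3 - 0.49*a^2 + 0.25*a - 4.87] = 1.56*a^3 - 6.66*a^2 - 0.98*a + 0.25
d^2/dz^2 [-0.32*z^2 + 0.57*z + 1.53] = -0.640000000000000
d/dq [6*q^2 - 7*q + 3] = 12*q - 7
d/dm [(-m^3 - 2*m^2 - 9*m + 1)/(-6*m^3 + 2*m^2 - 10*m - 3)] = (-14*m^4 - 88*m^3 + 65*m^2 + 8*m + 37)/(36*m^6 - 24*m^5 + 124*m^4 - 4*m^3 + 88*m^2 + 60*m + 9)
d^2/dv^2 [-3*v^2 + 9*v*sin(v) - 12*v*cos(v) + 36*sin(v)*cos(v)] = -9*v*sin(v) + 12*v*cos(v) + 24*sin(v) - 72*sin(2*v) + 18*cos(v) - 6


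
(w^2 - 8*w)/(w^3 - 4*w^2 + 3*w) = (w - 8)/(w^2 - 4*w + 3)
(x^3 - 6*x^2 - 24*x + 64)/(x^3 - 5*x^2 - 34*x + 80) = (x + 4)/(x + 5)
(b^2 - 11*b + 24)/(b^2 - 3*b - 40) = (b - 3)/(b + 5)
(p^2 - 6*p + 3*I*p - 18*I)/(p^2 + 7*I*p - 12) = (p - 6)/(p + 4*I)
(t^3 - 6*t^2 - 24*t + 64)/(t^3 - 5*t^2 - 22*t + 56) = (t - 8)/(t - 7)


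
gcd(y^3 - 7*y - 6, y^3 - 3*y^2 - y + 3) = y^2 - 2*y - 3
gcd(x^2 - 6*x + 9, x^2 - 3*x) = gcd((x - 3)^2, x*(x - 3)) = x - 3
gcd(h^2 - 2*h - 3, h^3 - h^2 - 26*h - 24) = h + 1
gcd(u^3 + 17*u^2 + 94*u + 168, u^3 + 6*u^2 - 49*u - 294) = u^2 + 13*u + 42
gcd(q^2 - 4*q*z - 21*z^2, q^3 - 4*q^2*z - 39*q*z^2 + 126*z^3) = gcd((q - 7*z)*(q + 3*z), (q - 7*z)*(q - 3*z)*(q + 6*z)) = -q + 7*z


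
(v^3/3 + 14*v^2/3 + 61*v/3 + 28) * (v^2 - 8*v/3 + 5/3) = v^5/3 + 34*v^4/9 + 76*v^3/9 - 166*v^2/9 - 367*v/9 + 140/3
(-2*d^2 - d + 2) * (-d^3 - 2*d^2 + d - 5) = 2*d^5 + 5*d^4 - 2*d^3 + 5*d^2 + 7*d - 10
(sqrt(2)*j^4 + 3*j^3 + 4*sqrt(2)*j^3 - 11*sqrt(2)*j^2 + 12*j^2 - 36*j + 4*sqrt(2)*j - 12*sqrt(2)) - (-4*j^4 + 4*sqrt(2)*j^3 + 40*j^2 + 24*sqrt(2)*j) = sqrt(2)*j^4 + 4*j^4 + 3*j^3 - 28*j^2 - 11*sqrt(2)*j^2 - 36*j - 20*sqrt(2)*j - 12*sqrt(2)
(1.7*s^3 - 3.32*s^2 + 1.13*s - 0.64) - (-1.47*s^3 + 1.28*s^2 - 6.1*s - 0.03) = 3.17*s^3 - 4.6*s^2 + 7.23*s - 0.61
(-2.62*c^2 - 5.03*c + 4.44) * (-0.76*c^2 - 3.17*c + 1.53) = 1.9912*c^4 + 12.1282*c^3 + 8.5621*c^2 - 21.7707*c + 6.7932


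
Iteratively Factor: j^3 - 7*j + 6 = (j - 1)*(j^2 + j - 6) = (j - 2)*(j - 1)*(j + 3)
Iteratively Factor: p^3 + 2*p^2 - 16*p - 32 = (p + 4)*(p^2 - 2*p - 8) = (p + 2)*(p + 4)*(p - 4)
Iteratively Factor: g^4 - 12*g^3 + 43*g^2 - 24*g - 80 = (g + 1)*(g^3 - 13*g^2 + 56*g - 80) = (g - 4)*(g + 1)*(g^2 - 9*g + 20) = (g - 5)*(g - 4)*(g + 1)*(g - 4)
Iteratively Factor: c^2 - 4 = (c + 2)*(c - 2)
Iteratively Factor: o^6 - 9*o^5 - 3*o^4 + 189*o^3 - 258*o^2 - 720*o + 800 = (o - 4)*(o^5 - 5*o^4 - 23*o^3 + 97*o^2 + 130*o - 200) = (o - 4)*(o - 1)*(o^4 - 4*o^3 - 27*o^2 + 70*o + 200) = (o - 5)*(o - 4)*(o - 1)*(o^3 + o^2 - 22*o - 40) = (o - 5)^2*(o - 4)*(o - 1)*(o^2 + 6*o + 8) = (o - 5)^2*(o - 4)*(o - 1)*(o + 2)*(o + 4)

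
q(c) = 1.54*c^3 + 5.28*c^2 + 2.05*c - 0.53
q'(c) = 4.62*c^2 + 10.56*c + 2.05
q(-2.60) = 2.77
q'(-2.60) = 5.83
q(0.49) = 1.92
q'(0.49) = 8.33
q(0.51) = 2.09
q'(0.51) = 8.64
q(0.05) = -0.41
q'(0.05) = 2.59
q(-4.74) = -55.62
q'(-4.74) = 55.80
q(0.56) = 2.54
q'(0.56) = 9.41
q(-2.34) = 3.85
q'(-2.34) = 2.64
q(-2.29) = 3.97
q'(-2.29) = 2.10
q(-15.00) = -4040.78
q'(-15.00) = 883.15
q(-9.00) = -713.96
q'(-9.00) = 281.23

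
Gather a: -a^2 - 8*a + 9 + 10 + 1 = -a^2 - 8*a + 20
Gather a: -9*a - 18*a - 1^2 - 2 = -27*a - 3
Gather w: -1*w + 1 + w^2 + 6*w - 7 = w^2 + 5*w - 6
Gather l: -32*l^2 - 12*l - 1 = -32*l^2 - 12*l - 1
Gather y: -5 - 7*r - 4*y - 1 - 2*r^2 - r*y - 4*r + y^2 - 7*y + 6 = -2*r^2 - 11*r + y^2 + y*(-r - 11)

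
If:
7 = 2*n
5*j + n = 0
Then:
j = -7/10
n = 7/2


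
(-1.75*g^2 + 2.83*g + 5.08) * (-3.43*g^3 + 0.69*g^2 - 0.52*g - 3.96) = 6.0025*g^5 - 10.9144*g^4 - 14.5617*g^3 + 8.9636*g^2 - 13.8484*g - 20.1168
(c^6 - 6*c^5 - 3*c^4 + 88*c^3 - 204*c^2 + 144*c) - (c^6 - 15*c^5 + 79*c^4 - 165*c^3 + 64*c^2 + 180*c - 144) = 9*c^5 - 82*c^4 + 253*c^3 - 268*c^2 - 36*c + 144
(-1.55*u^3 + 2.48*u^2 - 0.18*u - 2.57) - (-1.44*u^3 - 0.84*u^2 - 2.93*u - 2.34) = -0.11*u^3 + 3.32*u^2 + 2.75*u - 0.23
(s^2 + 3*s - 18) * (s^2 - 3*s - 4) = s^4 - 31*s^2 + 42*s + 72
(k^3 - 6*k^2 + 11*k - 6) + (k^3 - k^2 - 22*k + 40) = 2*k^3 - 7*k^2 - 11*k + 34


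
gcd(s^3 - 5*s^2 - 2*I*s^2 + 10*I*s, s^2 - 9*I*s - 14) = s - 2*I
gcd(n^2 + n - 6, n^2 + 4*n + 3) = n + 3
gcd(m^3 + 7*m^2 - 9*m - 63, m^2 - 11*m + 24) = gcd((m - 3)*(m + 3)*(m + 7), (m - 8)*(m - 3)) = m - 3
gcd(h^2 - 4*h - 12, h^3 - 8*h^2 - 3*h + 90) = h - 6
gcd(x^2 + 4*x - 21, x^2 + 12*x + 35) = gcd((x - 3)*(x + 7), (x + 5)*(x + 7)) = x + 7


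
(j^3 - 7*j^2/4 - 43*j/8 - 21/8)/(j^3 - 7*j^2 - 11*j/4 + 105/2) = (4*j^2 + 7*j + 3)/(2*(2*j^2 - 7*j - 30))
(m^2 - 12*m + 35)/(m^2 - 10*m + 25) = (m - 7)/(m - 5)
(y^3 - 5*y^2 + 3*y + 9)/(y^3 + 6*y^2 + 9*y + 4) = (y^2 - 6*y + 9)/(y^2 + 5*y + 4)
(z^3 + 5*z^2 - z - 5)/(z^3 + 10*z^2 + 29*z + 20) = (z - 1)/(z + 4)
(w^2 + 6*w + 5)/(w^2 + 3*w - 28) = (w^2 + 6*w + 5)/(w^2 + 3*w - 28)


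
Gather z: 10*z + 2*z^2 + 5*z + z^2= 3*z^2 + 15*z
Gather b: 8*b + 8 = 8*b + 8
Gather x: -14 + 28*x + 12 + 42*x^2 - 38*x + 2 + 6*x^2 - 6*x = 48*x^2 - 16*x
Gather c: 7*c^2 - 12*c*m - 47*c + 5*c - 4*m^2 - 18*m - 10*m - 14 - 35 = 7*c^2 + c*(-12*m - 42) - 4*m^2 - 28*m - 49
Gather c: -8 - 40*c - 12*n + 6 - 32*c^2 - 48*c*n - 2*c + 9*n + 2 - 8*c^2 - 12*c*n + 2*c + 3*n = -40*c^2 + c*(-60*n - 40)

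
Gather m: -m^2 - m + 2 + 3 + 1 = -m^2 - m + 6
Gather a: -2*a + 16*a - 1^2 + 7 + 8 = 14*a + 14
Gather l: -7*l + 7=7 - 7*l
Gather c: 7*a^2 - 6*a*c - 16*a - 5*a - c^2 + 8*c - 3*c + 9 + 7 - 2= 7*a^2 - 21*a - c^2 + c*(5 - 6*a) + 14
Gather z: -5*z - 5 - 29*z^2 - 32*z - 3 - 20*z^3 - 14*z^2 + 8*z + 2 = -20*z^3 - 43*z^2 - 29*z - 6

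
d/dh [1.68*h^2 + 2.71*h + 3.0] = 3.36*h + 2.71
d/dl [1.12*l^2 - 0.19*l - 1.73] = 2.24*l - 0.19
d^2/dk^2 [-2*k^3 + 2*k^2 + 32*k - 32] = 4 - 12*k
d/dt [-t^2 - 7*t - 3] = -2*t - 7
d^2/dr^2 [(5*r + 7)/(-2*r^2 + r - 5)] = 2*(-(4*r - 1)^2*(5*r + 7) + 3*(10*r + 3)*(2*r^2 - r + 5))/(2*r^2 - r + 5)^3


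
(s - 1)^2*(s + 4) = s^3 + 2*s^2 - 7*s + 4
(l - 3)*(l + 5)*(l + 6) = l^3 + 8*l^2 - 3*l - 90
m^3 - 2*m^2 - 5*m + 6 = (m - 3)*(m - 1)*(m + 2)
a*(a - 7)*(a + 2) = a^3 - 5*a^2 - 14*a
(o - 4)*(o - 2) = o^2 - 6*o + 8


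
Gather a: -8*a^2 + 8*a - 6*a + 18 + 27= -8*a^2 + 2*a + 45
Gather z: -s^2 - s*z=-s^2 - s*z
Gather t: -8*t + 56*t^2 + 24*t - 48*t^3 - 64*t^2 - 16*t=-48*t^3 - 8*t^2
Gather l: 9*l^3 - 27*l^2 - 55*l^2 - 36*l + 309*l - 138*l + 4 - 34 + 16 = 9*l^3 - 82*l^2 + 135*l - 14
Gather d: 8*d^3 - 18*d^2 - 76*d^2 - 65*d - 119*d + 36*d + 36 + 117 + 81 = 8*d^3 - 94*d^2 - 148*d + 234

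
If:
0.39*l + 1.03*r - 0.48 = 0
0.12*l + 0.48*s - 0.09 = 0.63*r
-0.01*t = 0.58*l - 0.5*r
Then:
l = 0.302877334679455 - 0.0129984856133266*t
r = 0.00492175668854114*t + 0.351337708228168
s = 0.0097094270570419*t + 0.572911408379606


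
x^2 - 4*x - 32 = (x - 8)*(x + 4)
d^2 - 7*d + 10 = (d - 5)*(d - 2)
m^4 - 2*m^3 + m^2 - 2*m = m*(m - 2)*(m - I)*(m + I)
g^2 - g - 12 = (g - 4)*(g + 3)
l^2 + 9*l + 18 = (l + 3)*(l + 6)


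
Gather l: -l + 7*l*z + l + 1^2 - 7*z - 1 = 7*l*z - 7*z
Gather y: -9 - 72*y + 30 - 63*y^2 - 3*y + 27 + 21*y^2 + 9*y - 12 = -42*y^2 - 66*y + 36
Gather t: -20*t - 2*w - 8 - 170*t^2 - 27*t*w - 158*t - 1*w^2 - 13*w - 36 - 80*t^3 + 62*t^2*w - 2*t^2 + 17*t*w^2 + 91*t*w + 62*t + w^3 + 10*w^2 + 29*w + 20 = -80*t^3 + t^2*(62*w - 172) + t*(17*w^2 + 64*w - 116) + w^3 + 9*w^2 + 14*w - 24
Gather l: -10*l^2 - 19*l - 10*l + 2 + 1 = -10*l^2 - 29*l + 3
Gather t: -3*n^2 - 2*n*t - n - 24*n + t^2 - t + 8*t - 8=-3*n^2 - 25*n + t^2 + t*(7 - 2*n) - 8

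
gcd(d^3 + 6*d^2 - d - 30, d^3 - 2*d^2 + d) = 1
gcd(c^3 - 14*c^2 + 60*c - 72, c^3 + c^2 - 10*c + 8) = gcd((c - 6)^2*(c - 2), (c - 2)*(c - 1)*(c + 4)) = c - 2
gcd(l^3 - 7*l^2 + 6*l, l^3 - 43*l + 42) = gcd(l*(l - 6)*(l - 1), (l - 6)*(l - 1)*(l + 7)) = l^2 - 7*l + 6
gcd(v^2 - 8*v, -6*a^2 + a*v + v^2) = 1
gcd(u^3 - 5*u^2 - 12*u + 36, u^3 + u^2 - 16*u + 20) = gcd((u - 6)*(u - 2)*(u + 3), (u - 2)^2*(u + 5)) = u - 2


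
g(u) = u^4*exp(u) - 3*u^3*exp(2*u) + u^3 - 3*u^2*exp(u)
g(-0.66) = -0.63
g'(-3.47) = 35.10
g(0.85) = -13.32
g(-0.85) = -0.98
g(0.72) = -7.00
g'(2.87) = -65031.51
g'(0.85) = -63.63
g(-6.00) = -213.05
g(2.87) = -21276.17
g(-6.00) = -213.05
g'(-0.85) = 2.08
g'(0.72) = -36.04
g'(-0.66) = 1.60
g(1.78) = -586.13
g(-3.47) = -38.27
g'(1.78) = -2109.46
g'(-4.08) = 49.67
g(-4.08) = -64.02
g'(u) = u^4*exp(u) - 6*u^3*exp(2*u) + 4*u^3*exp(u) - 9*u^2*exp(2*u) - 3*u^2*exp(u) + 3*u^2 - 6*u*exp(u)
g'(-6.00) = 108.90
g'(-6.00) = 108.90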